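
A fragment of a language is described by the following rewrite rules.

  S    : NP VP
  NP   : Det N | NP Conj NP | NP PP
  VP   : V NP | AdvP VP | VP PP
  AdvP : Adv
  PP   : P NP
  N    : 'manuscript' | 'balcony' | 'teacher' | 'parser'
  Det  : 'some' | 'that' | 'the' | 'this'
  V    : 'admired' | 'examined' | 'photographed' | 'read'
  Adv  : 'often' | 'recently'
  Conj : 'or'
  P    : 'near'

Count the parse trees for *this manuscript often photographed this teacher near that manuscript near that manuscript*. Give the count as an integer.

9

Two of the 9 distinct bracketings:
[S [NP [Det this] [N manuscript]] [VP [AdvP [Adv often]] [VP [V photographed] [NP [NP [Det this] [N teacher]] [PP [P near] [NP [NP [Det that] [N manuscript]] [PP [P near] [NP [Det that] [N manuscript]]]]]]]]]
[S [NP [Det this] [N manuscript]] [VP [AdvP [Adv often]] [VP [V photographed] [NP [NP [NP [Det this] [N teacher]] [PP [P near] [NP [Det that] [N manuscript]]]] [PP [P near] [NP [Det that] [N manuscript]]]]]]]
The trees differ in how a recursive rule is bracketed over the same span.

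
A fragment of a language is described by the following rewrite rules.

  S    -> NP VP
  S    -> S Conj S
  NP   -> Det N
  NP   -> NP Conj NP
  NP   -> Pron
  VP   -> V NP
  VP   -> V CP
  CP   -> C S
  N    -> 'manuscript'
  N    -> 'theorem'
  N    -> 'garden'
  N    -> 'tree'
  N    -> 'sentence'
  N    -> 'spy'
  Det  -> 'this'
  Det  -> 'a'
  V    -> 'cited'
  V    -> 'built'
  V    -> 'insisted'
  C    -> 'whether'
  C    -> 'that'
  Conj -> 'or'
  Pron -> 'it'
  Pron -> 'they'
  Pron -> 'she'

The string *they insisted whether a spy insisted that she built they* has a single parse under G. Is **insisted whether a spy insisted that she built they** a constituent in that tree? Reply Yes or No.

Yes

[S [NP [Pron they]] [VP [V insisted] [CP [C whether] [S [NP [Det a] [N spy]] [VP [V insisted] [CP [C that] [S [NP [Pron she]] [VP [V built] [NP [Pron they]]]]]]]]]]
The words 'insisted whether a spy insisted that she built they' are exhaustively dominated by a single VP node (built by VP → V CP), so they form a constituent.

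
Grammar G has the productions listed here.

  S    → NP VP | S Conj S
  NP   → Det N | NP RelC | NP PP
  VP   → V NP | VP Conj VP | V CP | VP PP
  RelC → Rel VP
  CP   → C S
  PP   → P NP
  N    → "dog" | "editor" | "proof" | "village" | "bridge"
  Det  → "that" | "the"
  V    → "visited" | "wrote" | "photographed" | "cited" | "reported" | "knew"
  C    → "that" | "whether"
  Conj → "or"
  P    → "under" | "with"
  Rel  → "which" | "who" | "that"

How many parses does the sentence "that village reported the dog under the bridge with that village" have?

5

Two of the 5 distinct bracketings:
[S [NP [Det that] [N village]] [VP [V reported] [NP [NP [Det the] [N dog]] [PP [P under] [NP [NP [Det the] [N bridge]] [PP [P with] [NP [Det that] [N village]]]]]]]]
[S [NP [Det that] [N village]] [VP [V reported] [NP [NP [NP [Det the] [N dog]] [PP [P under] [NP [Det the] [N bridge]]]] [PP [P with] [NP [Det that] [N village]]]]]]
The trees differ in how a recursive rule is bracketed over the same span.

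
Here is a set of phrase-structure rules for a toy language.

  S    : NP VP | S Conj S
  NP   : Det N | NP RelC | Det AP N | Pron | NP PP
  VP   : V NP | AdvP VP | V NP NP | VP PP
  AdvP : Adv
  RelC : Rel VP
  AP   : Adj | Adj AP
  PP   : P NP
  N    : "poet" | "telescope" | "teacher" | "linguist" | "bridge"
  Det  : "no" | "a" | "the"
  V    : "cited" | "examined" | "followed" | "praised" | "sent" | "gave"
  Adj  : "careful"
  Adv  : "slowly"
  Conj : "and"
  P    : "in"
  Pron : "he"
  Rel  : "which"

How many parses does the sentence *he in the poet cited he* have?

[S [NP [NP [Pron he]] [PP [P in] [NP [Det the] [N poet]]]] [VP [V cited] [NP [Pron he]]]]
No rule offers an alternative attachment or grouping for any span, so this is the only derivation.

1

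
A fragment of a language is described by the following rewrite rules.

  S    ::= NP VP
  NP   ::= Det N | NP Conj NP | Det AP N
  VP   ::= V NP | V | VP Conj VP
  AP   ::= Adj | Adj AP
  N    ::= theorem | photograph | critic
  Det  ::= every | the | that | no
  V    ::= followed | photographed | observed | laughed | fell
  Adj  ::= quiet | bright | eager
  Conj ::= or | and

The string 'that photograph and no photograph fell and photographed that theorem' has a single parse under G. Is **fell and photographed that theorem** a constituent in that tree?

Yes

[S [NP [NP [Det that] [N photograph]] [Conj and] [NP [Det no] [N photograph]]] [VP [VP [V fell]] [Conj and] [VP [V photographed] [NP [Det that] [N theorem]]]]]
The words 'fell and photographed that theorem' are exhaustively dominated by a single VP node (built by VP → VP Conj VP), so they form a constituent.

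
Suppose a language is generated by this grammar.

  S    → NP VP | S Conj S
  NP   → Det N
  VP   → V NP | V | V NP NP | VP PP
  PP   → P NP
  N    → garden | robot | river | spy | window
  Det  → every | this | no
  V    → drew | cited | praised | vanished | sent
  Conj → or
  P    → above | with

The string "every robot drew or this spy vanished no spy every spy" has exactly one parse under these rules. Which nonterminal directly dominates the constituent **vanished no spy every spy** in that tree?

[S [S [NP [Det every] [N robot]] [VP [V drew]]] [Conj or] [S [NP [Det this] [N spy]] [VP [V vanished] [NP [Det no] [N spy]] [NP [Det every] [N spy]]]]]
The span 'vanished no spy every spy' is the VP node built by VP → V NP NP.
Its mother is the S built by S → NP VP.

S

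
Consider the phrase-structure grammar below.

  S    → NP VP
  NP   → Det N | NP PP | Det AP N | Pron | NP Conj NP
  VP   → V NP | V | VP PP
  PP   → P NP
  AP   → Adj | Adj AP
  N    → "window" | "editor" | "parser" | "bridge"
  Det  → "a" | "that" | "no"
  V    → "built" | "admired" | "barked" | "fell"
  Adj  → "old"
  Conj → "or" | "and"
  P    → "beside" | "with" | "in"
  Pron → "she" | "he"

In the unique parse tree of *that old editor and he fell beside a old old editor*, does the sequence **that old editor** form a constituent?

Yes

[S [NP [NP [Det that] [AP [Adj old]] [N editor]] [Conj and] [NP [Pron he]]] [VP [VP [V fell]] [PP [P beside] [NP [Det a] [AP [Adj old] [AP [Adj old]]] [N editor]]]]]
The words 'that old editor' are exhaustively dominated by a single NP node (built by NP → Det AP N), so they form a constituent.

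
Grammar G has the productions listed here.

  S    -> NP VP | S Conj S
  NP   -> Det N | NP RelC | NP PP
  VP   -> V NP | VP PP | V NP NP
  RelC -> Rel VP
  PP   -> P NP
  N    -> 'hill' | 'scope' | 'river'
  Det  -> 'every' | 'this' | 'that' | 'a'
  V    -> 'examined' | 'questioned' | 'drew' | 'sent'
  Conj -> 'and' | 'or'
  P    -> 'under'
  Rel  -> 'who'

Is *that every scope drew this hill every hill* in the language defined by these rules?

A Det word can never sit immediately before a Det word in any string this grammar generates, so the substring 'that every' rules out a derivation.

Ungrammatical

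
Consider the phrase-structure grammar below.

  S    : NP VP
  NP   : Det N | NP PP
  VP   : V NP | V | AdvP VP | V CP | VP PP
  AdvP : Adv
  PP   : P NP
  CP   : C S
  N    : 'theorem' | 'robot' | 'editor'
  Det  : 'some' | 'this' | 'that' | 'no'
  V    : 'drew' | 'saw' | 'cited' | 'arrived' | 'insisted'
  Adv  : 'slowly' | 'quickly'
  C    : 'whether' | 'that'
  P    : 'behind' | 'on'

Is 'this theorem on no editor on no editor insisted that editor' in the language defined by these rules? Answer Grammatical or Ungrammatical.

Grammatical

[S [NP [NP [Det this] [N theorem]] [PP [P on] [NP [NP [Det no] [N editor]] [PP [P on] [NP [Det no] [N editor]]]]]] [VP [V insisted] [NP [Det that] [N editor]]]]
Every word is introduced by a lexical rule and the phrasal rules combine the resulting categories into a single S.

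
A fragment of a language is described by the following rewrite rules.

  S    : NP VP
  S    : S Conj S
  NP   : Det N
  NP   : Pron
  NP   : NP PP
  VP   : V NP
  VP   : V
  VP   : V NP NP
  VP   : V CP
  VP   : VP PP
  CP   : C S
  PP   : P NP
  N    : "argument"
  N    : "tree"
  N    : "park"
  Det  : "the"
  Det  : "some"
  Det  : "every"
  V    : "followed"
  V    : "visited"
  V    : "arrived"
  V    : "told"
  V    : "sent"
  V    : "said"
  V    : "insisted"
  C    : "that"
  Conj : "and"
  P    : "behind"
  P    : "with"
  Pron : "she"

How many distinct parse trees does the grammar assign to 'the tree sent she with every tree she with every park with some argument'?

Two of the 5 distinct bracketings:
[S [NP [Det the] [N tree]] [VP [V sent] [NP [NP [Pron she]] [PP [P with] [NP [Det every] [N tree]]]] [NP [NP [Pron she]] [PP [P with] [NP [NP [Det every] [N park]] [PP [P with] [NP [Det some] [N argument]]]]]]]]
[S [NP [Det the] [N tree]] [VP [V sent] [NP [NP [Pron she]] [PP [P with] [NP [Det every] [N tree]]]] [NP [NP [NP [Pron she]] [PP [P with] [NP [Det every] [N park]]]] [PP [P with] [NP [Det some] [N argument]]]]]]
The trees differ in how a recursive rule is bracketed over the same span.

5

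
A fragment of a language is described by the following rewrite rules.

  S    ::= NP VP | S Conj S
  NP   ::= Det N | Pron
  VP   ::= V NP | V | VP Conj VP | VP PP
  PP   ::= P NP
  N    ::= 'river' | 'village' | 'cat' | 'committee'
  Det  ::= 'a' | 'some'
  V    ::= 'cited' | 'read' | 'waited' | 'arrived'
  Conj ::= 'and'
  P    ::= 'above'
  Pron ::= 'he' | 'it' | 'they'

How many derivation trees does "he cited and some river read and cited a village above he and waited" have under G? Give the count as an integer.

3

Two of the 3 distinct bracketings:
[S [S [NP [Pron he]] [VP [V cited]]] [Conj and] [S [NP [Det some] [N river]] [VP [VP [V read]] [Conj and] [VP [VP [VP [V cited] [NP [Det a] [N village]]] [PP [P above] [NP [Pron he]]]] [Conj and] [VP [V waited]]]]]]
[S [S [NP [Pron he]] [VP [V cited]]] [Conj and] [S [NP [Det some] [N river]] [VP [VP [VP [V read]] [Conj and] [VP [VP [V cited] [NP [Det a] [N village]]] [PP [P above] [NP [Pron he]]]]] [Conj and] [VP [V waited]]]]]
The trees differ in how a recursive rule is bracketed over the same span.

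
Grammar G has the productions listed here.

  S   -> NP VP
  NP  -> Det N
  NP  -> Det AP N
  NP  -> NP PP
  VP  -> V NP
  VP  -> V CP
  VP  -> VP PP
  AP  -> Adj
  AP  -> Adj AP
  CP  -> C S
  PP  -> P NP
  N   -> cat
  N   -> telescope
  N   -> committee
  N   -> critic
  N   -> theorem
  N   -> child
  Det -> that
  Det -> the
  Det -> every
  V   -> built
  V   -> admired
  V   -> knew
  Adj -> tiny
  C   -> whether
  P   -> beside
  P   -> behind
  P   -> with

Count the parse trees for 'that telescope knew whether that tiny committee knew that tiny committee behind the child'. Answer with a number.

Two of the 3 distinct bracketings:
[S [NP [Det that] [N telescope]] [VP [V knew] [CP [C whether] [S [NP [Det that] [AP [Adj tiny]] [N committee]] [VP [V knew] [NP [NP [Det that] [AP [Adj tiny]] [N committee]] [PP [P behind] [NP [Det the] [N child]]]]]]]]]
[S [NP [Det that] [N telescope]] [VP [V knew] [CP [C whether] [S [NP [Det that] [AP [Adj tiny]] [N committee]] [VP [VP [V knew] [NP [Det that] [AP [Adj tiny]] [N committee]]] [PP [P behind] [NP [Det the] [N child]]]]]]]]
The difference turns on whether NP → NP PP is used at the relevant span, versus an alternative expansion of NP.

3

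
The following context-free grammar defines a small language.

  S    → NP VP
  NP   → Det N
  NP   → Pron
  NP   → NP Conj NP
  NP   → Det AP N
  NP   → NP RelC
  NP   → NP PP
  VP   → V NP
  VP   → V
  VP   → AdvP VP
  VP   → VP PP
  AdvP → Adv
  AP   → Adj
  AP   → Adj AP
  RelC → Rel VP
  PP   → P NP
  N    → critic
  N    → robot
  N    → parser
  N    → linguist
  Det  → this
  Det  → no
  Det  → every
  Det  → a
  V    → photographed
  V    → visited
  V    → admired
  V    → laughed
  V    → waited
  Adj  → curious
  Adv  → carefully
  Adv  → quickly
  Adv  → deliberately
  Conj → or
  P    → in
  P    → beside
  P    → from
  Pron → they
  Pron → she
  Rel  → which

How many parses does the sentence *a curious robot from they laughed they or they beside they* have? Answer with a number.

3

Two of the 3 distinct bracketings:
[S [NP [NP [Det a] [AP [Adj curious]] [N robot]] [PP [P from] [NP [Pron they]]]] [VP [V laughed] [NP [NP [Pron they]] [Conj or] [NP [NP [Pron they]] [PP [P beside] [NP [Pron they]]]]]]]
[S [NP [NP [Det a] [AP [Adj curious]] [N robot]] [PP [P from] [NP [Pron they]]]] [VP [V laughed] [NP [NP [NP [Pron they]] [Conj or] [NP [Pron they]]] [PP [P beside] [NP [Pron they]]]]]]
The trees differ in how a recursive rule is bracketed over the same span.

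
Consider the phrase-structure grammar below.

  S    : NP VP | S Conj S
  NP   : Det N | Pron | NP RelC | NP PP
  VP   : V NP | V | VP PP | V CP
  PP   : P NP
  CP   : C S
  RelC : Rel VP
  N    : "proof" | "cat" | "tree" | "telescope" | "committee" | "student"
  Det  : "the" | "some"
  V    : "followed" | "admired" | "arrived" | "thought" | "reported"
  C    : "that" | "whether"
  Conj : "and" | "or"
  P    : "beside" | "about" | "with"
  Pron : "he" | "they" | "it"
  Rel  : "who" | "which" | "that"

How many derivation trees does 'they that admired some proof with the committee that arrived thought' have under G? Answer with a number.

Two of the 7 distinct bracketings:
[S [NP [NP [Pron they]] [RelC [Rel that] [VP [V admired] [NP [NP [NP [Det some] [N proof]] [PP [P with] [NP [Det the] [N committee]]]] [RelC [Rel that] [VP [V arrived]]]]]]] [VP [V thought]]]
[S [NP [NP [Pron they]] [RelC [Rel that] [VP [V admired] [NP [NP [Det some] [N proof]] [PP [P with] [NP [NP [Det the] [N committee]] [RelC [Rel that] [VP [V arrived]]]]]]]]] [VP [V thought]]]
The trees differ in how a recursive rule is bracketed over the same span.

7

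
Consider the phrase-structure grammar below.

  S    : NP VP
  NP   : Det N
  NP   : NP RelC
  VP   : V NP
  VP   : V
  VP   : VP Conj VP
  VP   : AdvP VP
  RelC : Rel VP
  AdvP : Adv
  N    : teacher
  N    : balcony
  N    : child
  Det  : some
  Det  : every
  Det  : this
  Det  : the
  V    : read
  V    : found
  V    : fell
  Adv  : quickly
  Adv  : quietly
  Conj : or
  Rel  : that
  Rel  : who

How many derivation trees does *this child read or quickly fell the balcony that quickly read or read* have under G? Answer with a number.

Two of the 5 distinct bracketings:
[S [NP [Det this] [N child]] [VP [VP [V read]] [Conj or] [VP [VP [AdvP [Adv quickly]] [VP [V fell] [NP [NP [Det the] [N balcony]] [RelC [Rel that] [VP [AdvP [Adv quickly]] [VP [V read]]]]]]] [Conj or] [VP [V read]]]]]
[S [NP [Det this] [N child]] [VP [VP [V read]] [Conj or] [VP [AdvP [Adv quickly]] [VP [V fell] [NP [NP [Det the] [N balcony]] [RelC [Rel that] [VP [VP [AdvP [Adv quickly]] [VP [V read]]] [Conj or] [VP [V read]]]]]]]]]
The trees differ in how a recursive rule is bracketed over the same span.

5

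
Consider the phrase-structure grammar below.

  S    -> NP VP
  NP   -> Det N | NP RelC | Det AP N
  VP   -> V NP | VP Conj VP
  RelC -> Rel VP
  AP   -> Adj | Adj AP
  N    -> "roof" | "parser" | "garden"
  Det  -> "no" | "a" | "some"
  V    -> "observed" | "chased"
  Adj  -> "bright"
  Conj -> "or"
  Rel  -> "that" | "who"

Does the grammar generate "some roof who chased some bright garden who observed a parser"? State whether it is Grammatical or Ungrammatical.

For S → NP VP, every NP-prefix leaves a non-VP remainder: after 'some roof' the remainder is not a VP; after 'some roof who chased some bright garden' the remainder is not a VP.

Ungrammatical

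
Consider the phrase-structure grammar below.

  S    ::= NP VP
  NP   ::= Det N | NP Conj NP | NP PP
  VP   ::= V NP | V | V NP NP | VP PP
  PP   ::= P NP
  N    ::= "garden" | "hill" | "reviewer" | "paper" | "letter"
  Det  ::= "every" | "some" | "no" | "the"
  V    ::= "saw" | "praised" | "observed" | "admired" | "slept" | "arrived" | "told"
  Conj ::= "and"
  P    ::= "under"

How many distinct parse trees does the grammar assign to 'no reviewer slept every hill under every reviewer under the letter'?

Two of the 5 distinct bracketings:
[S [NP [Det no] [N reviewer]] [VP [V slept] [NP [NP [Det every] [N hill]] [PP [P under] [NP [NP [Det every] [N reviewer]] [PP [P under] [NP [Det the] [N letter]]]]]]]]
[S [NP [Det no] [N reviewer]] [VP [V slept] [NP [NP [NP [Det every] [N hill]] [PP [P under] [NP [Det every] [N reviewer]]]] [PP [P under] [NP [Det the] [N letter]]]]]]
The trees differ in how a recursive rule is bracketed over the same span.

5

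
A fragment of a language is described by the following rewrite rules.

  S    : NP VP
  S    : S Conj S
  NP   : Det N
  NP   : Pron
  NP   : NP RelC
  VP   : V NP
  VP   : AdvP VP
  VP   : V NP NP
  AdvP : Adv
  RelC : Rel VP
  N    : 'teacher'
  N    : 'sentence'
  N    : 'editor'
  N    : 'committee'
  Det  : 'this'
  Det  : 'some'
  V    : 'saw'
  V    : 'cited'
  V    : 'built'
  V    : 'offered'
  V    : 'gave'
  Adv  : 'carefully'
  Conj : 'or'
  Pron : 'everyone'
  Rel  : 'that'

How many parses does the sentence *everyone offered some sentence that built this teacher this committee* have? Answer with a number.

The two bracketings:
[S [NP [Pron everyone]] [VP [V offered] [NP [NP [Det some] [N sentence]] [RelC [Rel that] [VP [V built] [NP [Det this] [N teacher]] [NP [Det this] [N committee]]]]]]]
[S [NP [Pron everyone]] [VP [V offered] [NP [NP [Det some] [N sentence]] [RelC [Rel that] [VP [V built] [NP [Det this] [N teacher]]]]] [NP [Det this] [N committee]]]]
The trees differ in how a recursive rule is bracketed over the same span.

2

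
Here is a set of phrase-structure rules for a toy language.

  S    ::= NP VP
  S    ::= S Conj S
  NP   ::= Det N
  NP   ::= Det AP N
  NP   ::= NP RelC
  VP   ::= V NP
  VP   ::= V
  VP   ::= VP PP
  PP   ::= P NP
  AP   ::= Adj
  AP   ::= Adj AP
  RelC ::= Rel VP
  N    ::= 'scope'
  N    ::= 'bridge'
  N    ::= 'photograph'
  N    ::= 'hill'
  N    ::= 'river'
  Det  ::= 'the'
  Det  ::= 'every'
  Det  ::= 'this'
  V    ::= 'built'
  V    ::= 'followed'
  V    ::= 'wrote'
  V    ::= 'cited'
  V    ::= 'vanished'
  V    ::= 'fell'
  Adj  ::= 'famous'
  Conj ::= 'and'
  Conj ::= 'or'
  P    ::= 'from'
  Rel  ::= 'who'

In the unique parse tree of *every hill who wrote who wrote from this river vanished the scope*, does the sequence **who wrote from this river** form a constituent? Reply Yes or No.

[S [NP [NP [NP [Det every] [N hill]] [RelC [Rel who] [VP [V wrote]]]] [RelC [Rel who] [VP [VP [V wrote]] [PP [P from] [NP [Det this] [N river]]]]]] [VP [V vanished] [NP [Det the] [N scope]]]]
The words 'who wrote from this river' are exhaustively dominated by a single RelC node (built by RelC → Rel VP), so they form a constituent.

Yes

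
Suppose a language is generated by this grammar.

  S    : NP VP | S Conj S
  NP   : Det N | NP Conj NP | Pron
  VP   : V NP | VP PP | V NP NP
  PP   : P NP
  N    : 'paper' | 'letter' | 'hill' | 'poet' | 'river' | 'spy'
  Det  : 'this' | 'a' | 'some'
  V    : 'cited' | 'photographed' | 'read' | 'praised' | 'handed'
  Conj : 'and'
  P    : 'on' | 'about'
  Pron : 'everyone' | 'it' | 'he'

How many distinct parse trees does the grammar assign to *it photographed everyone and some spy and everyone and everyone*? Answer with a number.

5

Two of the 5 distinct bracketings:
[S [NP [Pron it]] [VP [V photographed] [NP [NP [Pron everyone]] [Conj and] [NP [NP [Det some] [N spy]] [Conj and] [NP [NP [Pron everyone]] [Conj and] [NP [Pron everyone]]]]]]]
[S [NP [Pron it]] [VP [V photographed] [NP [NP [Pron everyone]] [Conj and] [NP [NP [NP [Det some] [N spy]] [Conj and] [NP [Pron everyone]]] [Conj and] [NP [Pron everyone]]]]]]
The trees differ in how a recursive rule is bracketed over the same span.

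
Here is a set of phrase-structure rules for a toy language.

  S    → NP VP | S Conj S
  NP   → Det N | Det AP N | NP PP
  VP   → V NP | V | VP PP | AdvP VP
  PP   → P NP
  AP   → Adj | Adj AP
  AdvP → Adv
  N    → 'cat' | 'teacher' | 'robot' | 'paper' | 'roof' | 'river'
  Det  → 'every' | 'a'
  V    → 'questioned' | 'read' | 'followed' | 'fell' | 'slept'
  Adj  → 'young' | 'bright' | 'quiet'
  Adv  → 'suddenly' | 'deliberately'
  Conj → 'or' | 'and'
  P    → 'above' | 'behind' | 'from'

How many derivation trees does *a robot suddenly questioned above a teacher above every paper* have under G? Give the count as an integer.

Two of the 5 distinct bracketings:
[S [NP [Det a] [N robot]] [VP [VP [AdvP [Adv suddenly]] [VP [V questioned]]] [PP [P above] [NP [NP [Det a] [N teacher]] [PP [P above] [NP [Det every] [N paper]]]]]]]
[S [NP [Det a] [N robot]] [VP [VP [VP [AdvP [Adv suddenly]] [VP [V questioned]]] [PP [P above] [NP [Det a] [N teacher]]]] [PP [P above] [NP [Det every] [N paper]]]]]
The difference turns on whether NP → NP PP is used at the relevant span, versus an alternative expansion of NP.

5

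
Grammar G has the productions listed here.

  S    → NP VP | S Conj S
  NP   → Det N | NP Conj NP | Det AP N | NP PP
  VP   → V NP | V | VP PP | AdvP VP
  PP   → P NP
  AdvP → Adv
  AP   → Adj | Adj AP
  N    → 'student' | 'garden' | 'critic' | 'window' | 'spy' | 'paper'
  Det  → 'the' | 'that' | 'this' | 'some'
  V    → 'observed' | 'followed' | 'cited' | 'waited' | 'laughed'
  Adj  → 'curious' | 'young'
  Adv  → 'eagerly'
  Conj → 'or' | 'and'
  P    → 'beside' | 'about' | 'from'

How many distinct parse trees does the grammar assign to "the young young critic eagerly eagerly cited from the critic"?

3

Two of the 3 distinct bracketings:
[S [NP [Det the] [AP [Adj young] [AP [Adj young]]] [N critic]] [VP [VP [AdvP [Adv eagerly]] [VP [AdvP [Adv eagerly]] [VP [V cited]]]] [PP [P from] [NP [Det the] [N critic]]]]]
[S [NP [Det the] [AP [Adj young] [AP [Adj young]]] [N critic]] [VP [AdvP [Adv eagerly]] [VP [VP [AdvP [Adv eagerly]] [VP [V cited]]] [PP [P from] [NP [Det the] [N critic]]]]]]
The trees differ in how a recursive rule is bracketed over the same span.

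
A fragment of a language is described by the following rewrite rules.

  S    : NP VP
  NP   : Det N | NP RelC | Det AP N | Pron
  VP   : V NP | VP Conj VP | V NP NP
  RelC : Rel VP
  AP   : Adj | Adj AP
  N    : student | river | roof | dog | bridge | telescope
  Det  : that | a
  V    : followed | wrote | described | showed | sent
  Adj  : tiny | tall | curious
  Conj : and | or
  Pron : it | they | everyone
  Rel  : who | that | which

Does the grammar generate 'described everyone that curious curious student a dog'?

Ungrammatical

For S → NP VP, no prefix of the string parses as an NP.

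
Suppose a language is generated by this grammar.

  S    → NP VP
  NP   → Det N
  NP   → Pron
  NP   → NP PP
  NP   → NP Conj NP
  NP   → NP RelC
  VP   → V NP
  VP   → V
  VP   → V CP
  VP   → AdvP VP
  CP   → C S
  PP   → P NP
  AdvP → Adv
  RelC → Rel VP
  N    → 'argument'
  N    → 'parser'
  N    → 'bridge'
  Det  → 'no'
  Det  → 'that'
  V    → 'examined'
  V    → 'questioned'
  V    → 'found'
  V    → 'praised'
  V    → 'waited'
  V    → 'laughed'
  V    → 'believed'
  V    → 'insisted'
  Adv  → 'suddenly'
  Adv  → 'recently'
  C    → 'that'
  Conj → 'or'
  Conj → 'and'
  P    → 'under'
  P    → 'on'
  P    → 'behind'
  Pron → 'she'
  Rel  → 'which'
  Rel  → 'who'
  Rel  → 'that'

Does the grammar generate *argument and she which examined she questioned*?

For S → NP VP, no prefix of the string parses as an NP.

Ungrammatical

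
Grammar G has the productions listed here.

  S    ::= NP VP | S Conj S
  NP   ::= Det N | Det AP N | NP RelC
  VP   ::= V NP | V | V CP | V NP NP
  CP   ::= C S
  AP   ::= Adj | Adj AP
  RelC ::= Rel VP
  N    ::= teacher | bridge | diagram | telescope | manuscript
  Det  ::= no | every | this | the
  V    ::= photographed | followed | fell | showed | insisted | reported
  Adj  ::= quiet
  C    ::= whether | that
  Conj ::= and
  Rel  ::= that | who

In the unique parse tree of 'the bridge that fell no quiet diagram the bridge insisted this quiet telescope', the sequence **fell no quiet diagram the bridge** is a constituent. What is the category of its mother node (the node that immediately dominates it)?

[S [NP [NP [Det the] [N bridge]] [RelC [Rel that] [VP [V fell] [NP [Det no] [AP [Adj quiet]] [N diagram]] [NP [Det the] [N bridge]]]]] [VP [V insisted] [NP [Det this] [AP [Adj quiet]] [N telescope]]]]
The span 'fell no quiet diagram the bridge' is the VP node built by VP → V NP NP.
Its mother is the RelC built by RelC → Rel VP.

RelC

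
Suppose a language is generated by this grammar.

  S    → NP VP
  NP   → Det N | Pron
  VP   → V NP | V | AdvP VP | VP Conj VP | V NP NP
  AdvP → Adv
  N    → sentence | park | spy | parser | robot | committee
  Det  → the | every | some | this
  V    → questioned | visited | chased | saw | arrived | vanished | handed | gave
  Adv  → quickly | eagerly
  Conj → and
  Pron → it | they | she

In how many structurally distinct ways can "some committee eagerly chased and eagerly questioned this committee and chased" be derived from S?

7

Two of the 7 distinct bracketings:
[S [NP [Det some] [N committee]] [VP [AdvP [Adv eagerly]] [VP [VP [V chased]] [Conj and] [VP [AdvP [Adv eagerly]] [VP [VP [V questioned] [NP [Det this] [N committee]]] [Conj and] [VP [V chased]]]]]]]
[S [NP [Det some] [N committee]] [VP [AdvP [Adv eagerly]] [VP [VP [V chased]] [Conj and] [VP [VP [AdvP [Adv eagerly]] [VP [V questioned] [NP [Det this] [N committee]]]] [Conj and] [VP [V chased]]]]]]
The trees differ in how a recursive rule is bracketed over the same span.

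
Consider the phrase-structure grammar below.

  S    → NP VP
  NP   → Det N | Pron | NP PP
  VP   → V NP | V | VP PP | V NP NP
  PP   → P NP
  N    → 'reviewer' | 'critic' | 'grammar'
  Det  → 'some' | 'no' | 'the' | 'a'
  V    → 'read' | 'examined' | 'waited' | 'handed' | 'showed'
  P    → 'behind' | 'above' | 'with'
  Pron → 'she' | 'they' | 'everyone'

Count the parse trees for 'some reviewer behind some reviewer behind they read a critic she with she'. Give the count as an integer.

4

Two of the 4 distinct bracketings:
[S [NP [NP [Det some] [N reviewer]] [PP [P behind] [NP [NP [Det some] [N reviewer]] [PP [P behind] [NP [Pron they]]]]]] [VP [VP [V read] [NP [Det a] [N critic]] [NP [Pron she]]] [PP [P with] [NP [Pron she]]]]]
[S [NP [NP [Det some] [N reviewer]] [PP [P behind] [NP [NP [Det some] [N reviewer]] [PP [P behind] [NP [Pron they]]]]]] [VP [V read] [NP [Det a] [N critic]] [NP [NP [Pron she]] [PP [P with] [NP [Pron she]]]]]]
The difference turns on whether VP → VP PP is used at the relevant span, versus an alternative expansion of VP.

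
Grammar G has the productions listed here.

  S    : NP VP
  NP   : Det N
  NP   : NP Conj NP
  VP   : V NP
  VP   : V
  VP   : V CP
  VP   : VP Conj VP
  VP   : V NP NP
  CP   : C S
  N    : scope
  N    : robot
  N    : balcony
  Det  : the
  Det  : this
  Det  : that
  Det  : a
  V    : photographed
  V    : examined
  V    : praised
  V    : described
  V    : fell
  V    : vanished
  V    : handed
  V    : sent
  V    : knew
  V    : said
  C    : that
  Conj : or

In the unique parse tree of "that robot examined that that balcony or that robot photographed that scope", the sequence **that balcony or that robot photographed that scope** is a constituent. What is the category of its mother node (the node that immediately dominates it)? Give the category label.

S
  NP
    Det: that
    N: robot
  VP
    V: examined
    CP
      C: that
      S
        NP
          NP
            Det: that
            N: balcony
          Conj: or
          NP
            Det: that
            N: robot
        VP
          V: photographed
          NP
            Det: that
            N: scope
The span 'that balcony or that robot photographed that scope' is the S node built by S → NP VP.
Its mother is the CP built by CP → C S.

CP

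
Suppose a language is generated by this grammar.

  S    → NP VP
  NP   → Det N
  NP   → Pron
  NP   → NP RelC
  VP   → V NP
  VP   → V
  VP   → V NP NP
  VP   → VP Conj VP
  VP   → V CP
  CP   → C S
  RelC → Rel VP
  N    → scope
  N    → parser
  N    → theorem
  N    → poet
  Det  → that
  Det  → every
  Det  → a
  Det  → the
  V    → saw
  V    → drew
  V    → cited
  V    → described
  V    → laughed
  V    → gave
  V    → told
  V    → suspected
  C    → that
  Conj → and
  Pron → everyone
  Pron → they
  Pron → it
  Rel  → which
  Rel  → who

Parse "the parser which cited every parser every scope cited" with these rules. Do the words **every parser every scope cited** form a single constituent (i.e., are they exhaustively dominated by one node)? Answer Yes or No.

[S [NP [NP [Det the] [N parser]] [RelC [Rel which] [VP [V cited] [NP [Det every] [N parser]] [NP [Det every] [N scope]]]]] [VP [V cited]]]
The smallest constituent containing 'every parser every scope cited' is the S spanning 'the parser which cited every parser every scope cited'; no single node in the tree dominates exactly the given words.

No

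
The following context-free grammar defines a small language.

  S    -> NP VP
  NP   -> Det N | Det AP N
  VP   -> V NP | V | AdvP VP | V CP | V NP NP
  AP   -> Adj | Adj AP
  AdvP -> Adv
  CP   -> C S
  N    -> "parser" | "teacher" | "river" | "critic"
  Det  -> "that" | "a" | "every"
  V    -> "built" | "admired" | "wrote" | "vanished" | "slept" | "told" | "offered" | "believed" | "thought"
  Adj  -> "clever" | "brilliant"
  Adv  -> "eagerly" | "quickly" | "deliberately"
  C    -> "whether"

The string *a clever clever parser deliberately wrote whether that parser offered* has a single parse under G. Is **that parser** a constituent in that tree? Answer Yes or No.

[S [NP [Det a] [AP [Adj clever] [AP [Adj clever]]] [N parser]] [VP [AdvP [Adv deliberately]] [VP [V wrote] [CP [C whether] [S [NP [Det that] [N parser]] [VP [V offered]]]]]]]
The words 'that parser' are exhaustively dominated by a single NP node (built by NP → Det N), so they form a constituent.

Yes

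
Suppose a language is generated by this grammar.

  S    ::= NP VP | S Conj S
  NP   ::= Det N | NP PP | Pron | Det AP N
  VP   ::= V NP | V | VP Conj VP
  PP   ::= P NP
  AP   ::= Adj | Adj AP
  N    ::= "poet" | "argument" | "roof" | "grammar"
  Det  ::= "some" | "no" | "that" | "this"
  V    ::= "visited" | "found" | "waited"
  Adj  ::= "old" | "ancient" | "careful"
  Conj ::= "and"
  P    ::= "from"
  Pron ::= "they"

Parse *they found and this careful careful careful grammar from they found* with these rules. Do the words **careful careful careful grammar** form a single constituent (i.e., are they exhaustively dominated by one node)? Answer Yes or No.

No

[S [S [NP [Pron they]] [VP [V found]]] [Conj and] [S [NP [NP [Det this] [AP [Adj careful] [AP [Adj careful] [AP [Adj careful]]]] [N grammar]] [PP [P from] [NP [Pron they]]]] [VP [V found]]]]
The smallest constituent containing 'careful careful careful grammar' is the NP spanning 'this careful careful careful grammar'; no single node in the tree dominates exactly the given words.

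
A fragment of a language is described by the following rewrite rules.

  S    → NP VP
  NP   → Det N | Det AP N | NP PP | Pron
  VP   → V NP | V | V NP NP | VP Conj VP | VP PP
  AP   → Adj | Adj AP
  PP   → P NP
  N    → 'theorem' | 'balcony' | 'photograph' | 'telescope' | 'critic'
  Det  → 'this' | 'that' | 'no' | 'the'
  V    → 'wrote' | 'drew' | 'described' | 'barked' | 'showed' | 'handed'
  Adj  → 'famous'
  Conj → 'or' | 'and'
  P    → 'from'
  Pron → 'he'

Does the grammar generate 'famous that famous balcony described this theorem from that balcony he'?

An Adj word can never sit immediately before a Det word in any string this grammar generates, so the substring 'famous that' rules out a derivation.

Ungrammatical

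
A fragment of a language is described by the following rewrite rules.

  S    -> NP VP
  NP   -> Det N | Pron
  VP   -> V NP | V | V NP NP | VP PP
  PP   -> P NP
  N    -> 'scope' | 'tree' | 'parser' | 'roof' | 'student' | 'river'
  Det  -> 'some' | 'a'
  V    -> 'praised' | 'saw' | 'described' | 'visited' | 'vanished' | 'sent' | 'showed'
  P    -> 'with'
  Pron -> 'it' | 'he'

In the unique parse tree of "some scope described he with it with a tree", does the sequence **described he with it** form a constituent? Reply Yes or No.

[S [NP [Det some] [N scope]] [VP [VP [VP [V described] [NP [Pron he]]] [PP [P with] [NP [Pron it]]]] [PP [P with] [NP [Det a] [N tree]]]]]
The words 'described he with it' are exhaustively dominated by a single VP node (built by VP → VP PP), so they form a constituent.

Yes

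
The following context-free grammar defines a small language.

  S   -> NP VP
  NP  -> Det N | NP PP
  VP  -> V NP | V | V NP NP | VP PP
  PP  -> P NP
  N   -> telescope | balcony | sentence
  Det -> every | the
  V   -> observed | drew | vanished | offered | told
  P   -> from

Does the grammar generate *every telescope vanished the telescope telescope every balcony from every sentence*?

Ungrammatical

An N word can never sit immediately before an N word in any string this grammar generates, so the substring 'telescope telescope' rules out a derivation.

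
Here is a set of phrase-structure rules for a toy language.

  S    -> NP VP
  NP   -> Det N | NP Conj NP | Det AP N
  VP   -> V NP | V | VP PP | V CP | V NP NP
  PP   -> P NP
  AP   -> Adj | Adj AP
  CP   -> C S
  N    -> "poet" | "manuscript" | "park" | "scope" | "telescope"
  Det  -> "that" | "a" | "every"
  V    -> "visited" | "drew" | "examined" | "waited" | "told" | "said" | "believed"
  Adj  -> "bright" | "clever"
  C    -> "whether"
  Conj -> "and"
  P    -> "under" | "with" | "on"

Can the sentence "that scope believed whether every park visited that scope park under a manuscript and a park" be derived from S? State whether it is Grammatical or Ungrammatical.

An N word can never sit immediately before an N word in any string this grammar generates, so the substring 'scope park' rules out a derivation.

Ungrammatical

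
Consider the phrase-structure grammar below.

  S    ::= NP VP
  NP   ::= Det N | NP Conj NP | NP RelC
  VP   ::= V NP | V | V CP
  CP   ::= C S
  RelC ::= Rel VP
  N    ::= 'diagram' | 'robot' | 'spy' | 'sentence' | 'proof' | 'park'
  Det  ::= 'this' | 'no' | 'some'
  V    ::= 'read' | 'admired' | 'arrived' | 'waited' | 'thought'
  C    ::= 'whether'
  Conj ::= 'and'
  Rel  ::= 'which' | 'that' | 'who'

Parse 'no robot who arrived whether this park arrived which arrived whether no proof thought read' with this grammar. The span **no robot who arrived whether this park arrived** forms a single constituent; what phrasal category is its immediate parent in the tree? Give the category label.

NP

S
  NP
    NP
      NP
        Det: no
        N: robot
      RelC
        Rel: who
        VP
          V: arrived
          CP
            C: whether
            S
              NP
                Det: this
                N: park
              VP
                V: arrived
    RelC
      Rel: which
      VP
        V: arrived
        CP
          C: whether
          S
            NP
              Det: no
              N: proof
            VP
              V: thought
  VP
    V: read
The span 'no robot who arrived whether this park arrived' is the NP node built by NP → NP RelC.
Its mother is the NP built by NP → NP RelC.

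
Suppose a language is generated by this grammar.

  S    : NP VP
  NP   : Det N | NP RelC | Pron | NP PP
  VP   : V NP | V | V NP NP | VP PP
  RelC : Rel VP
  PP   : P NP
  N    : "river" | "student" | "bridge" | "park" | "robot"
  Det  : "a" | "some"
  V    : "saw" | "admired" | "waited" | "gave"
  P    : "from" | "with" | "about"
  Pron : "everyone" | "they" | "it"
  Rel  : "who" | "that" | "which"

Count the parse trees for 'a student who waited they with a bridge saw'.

3

Two of the 3 distinct bracketings:
[S [NP [NP [Det a] [N student]] [RelC [Rel who] [VP [V waited] [NP [NP [Pron they]] [PP [P with] [NP [Det a] [N bridge]]]]]]] [VP [V saw]]]
[S [NP [NP [Det a] [N student]] [RelC [Rel who] [VP [VP [V waited] [NP [Pron they]]] [PP [P with] [NP [Det a] [N bridge]]]]]] [VP [V saw]]]
The difference turns on whether NP → NP PP is used at the relevant span, versus an alternative expansion of NP.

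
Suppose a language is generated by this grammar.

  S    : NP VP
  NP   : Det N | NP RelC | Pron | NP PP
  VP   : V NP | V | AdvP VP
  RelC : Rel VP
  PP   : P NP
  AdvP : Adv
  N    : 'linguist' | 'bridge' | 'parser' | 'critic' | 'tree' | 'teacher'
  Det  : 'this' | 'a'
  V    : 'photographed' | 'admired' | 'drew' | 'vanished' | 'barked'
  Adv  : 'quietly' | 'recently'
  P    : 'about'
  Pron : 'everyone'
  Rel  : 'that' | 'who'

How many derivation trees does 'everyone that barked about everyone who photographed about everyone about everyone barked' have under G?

7

Two of the 7 distinct bracketings:
[S [NP [NP [NP [Pron everyone]] [RelC [Rel that] [VP [V barked]]]] [PP [P about] [NP [NP [NP [Pron everyone]] [RelC [Rel who] [VP [V photographed]]]] [PP [P about] [NP [NP [Pron everyone]] [PP [P about] [NP [Pron everyone]]]]]]]] [VP [V barked]]]
[S [NP [NP [NP [Pron everyone]] [RelC [Rel that] [VP [V barked]]]] [PP [P about] [NP [NP [NP [NP [Pron everyone]] [RelC [Rel who] [VP [V photographed]]]] [PP [P about] [NP [Pron everyone]]]] [PP [P about] [NP [Pron everyone]]]]]] [VP [V barked]]]
The trees differ in how a recursive rule is bracketed over the same span.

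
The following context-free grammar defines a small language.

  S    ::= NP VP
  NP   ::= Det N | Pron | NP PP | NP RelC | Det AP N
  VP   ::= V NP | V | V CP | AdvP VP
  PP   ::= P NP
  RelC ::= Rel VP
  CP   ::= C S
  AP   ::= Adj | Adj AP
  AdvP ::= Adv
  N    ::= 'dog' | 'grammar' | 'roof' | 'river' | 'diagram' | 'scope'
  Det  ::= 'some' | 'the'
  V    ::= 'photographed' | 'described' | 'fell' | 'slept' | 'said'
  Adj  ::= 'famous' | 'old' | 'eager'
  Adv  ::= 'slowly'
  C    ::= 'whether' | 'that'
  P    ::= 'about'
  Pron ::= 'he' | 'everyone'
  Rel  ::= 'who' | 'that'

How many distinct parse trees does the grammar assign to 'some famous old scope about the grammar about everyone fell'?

2

The two bracketings:
[S [NP [NP [Det some] [AP [Adj famous] [AP [Adj old]]] [N scope]] [PP [P about] [NP [NP [Det the] [N grammar]] [PP [P about] [NP [Pron everyone]]]]]] [VP [V fell]]]
[S [NP [NP [NP [Det some] [AP [Adj famous] [AP [Adj old]]] [N scope]] [PP [P about] [NP [Det the] [N grammar]]]] [PP [P about] [NP [Pron everyone]]]] [VP [V fell]]]
The trees differ in how a recursive rule is bracketed over the same span.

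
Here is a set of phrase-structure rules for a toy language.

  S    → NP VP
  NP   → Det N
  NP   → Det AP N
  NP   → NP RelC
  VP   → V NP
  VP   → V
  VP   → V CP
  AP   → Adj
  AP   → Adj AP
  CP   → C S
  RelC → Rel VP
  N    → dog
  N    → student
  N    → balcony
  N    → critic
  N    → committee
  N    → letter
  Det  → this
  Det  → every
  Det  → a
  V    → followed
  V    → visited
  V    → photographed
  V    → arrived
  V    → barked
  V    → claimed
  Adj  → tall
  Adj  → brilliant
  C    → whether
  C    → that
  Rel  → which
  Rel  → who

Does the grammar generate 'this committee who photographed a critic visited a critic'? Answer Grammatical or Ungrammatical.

S
  NP
    NP
      Det: this
      N: committee
    RelC
      Rel: who
      VP
        V: photographed
        NP
          Det: a
          N: critic
  VP
    V: visited
    NP
      Det: a
      N: critic
Every word is introduced by a lexical rule and the phrasal rules combine the resulting categories into a single S.

Grammatical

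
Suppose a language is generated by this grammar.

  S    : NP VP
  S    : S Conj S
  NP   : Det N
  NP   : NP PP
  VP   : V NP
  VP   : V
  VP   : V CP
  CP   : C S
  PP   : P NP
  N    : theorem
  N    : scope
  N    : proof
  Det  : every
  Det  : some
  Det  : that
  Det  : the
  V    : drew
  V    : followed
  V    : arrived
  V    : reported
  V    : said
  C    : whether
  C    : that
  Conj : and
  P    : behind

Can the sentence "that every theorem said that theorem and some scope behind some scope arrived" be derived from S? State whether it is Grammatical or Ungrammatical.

For S → NP VP, no prefix of the string parses as an NP. The alternative S rule S → S Conj S likewise has no satisfying split.

Ungrammatical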